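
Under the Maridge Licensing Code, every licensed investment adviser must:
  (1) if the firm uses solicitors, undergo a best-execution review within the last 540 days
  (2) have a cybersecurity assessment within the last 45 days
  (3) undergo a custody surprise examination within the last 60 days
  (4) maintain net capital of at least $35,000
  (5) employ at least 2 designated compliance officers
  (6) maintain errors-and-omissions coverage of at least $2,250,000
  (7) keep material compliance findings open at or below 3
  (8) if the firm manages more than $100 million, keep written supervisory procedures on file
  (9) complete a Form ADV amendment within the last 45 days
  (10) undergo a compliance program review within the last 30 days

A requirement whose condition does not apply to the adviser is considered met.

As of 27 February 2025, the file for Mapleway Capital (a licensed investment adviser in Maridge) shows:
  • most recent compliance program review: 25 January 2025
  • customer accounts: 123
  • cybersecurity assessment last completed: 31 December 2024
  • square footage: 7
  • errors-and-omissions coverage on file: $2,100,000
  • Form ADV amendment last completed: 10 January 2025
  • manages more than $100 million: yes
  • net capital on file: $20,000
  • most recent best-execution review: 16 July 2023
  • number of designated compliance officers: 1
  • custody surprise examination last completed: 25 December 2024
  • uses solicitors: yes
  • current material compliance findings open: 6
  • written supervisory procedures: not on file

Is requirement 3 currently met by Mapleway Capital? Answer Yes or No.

3. custody surprise examination 64 days ago vs limit 60 → not met

No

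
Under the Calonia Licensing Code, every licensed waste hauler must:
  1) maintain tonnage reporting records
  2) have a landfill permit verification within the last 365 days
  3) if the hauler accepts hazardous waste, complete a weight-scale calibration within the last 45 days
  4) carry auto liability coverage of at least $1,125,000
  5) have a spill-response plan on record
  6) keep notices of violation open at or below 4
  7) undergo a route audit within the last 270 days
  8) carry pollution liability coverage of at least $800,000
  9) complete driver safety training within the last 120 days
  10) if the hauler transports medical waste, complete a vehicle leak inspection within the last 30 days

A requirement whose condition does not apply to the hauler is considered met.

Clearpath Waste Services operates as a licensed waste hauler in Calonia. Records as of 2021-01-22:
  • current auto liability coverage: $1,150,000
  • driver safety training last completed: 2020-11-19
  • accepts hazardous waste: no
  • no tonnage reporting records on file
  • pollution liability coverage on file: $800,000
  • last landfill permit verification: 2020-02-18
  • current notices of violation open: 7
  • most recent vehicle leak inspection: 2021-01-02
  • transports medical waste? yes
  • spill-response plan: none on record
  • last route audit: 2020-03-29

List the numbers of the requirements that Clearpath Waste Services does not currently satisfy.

1, 5, 6, 7

1. tonnage reporting records absent → not met
2. landfill permit verification 339 days ago vs limit 365 → met
3. condition 'accepts hazardous waste' does not hold → requirement n/a → met
4. auto liability coverage $1,150,000 ≥ $1,125,000 → met
5. spill-response plan absent → not met
6. notices of violation open 7 > 4 → not met
7. route audit 299 days ago vs limit 270 → not met
8. pollution liability coverage $800,000 ≥ $800,000 → met
9. driver safety training 64 days ago vs limit 120 → met
10. condition 'transports medical waste' holds; vehicle leak inspection 20 days ago vs limit 30 → met
Not met: 1, 5, 6, 7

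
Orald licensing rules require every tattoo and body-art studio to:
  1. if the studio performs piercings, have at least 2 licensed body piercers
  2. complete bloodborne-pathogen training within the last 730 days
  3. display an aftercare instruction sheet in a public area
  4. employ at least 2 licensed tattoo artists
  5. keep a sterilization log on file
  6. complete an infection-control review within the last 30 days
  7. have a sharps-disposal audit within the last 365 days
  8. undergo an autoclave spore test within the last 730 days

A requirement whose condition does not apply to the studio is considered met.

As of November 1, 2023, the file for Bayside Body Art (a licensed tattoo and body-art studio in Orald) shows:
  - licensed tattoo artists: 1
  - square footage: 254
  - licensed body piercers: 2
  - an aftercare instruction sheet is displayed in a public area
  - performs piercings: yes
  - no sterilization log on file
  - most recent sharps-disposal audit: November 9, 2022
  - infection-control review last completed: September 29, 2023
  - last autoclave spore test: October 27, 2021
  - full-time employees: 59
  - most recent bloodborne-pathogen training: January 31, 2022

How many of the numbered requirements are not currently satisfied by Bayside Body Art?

1. condition 'performs piercings' holds; licensed body piercers 2 ≥ 2 → met
2. bloodborne-pathogen training 639 days ago vs limit 730 → met
3. aftercare instruction sheet present → met
4. licensed tattoo artists 1 < 2 → not met
5. sterilization log absent → not met
6. infection-control review 33 days ago vs limit 30 → not met
7. sharps-disposal audit 357 days ago vs limit 365 → met
8. autoclave spore test 735 days ago vs limit 730 → not met
Not met: 4 of 8

4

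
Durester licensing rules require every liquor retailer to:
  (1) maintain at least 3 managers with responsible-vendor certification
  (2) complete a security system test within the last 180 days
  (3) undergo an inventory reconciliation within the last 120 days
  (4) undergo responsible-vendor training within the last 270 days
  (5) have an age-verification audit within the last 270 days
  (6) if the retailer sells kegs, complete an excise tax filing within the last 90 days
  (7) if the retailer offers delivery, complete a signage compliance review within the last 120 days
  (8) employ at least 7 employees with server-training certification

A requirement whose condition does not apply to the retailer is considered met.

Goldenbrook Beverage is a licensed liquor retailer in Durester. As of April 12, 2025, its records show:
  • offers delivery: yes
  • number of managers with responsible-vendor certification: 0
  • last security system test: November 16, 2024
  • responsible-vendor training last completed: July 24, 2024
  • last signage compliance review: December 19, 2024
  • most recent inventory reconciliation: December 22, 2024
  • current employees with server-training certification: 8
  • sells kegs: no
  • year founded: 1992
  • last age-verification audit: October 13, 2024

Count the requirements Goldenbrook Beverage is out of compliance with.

1

1. managers with responsible-vendor certification 0 < 3 → not met
2. security system test 147 days ago vs limit 180 → met
3. inventory reconciliation 111 days ago vs limit 120 → met
4. responsible-vendor training 262 days ago vs limit 270 → met
5. age-verification audit 181 days ago vs limit 270 → met
6. condition 'sells kegs' does not hold → requirement n/a → met
7. condition 'offers delivery' holds; signage compliance review 114 days ago vs limit 120 → met
8. employees with server-training certification 8 ≥ 7 → met
Not met: 1 of 8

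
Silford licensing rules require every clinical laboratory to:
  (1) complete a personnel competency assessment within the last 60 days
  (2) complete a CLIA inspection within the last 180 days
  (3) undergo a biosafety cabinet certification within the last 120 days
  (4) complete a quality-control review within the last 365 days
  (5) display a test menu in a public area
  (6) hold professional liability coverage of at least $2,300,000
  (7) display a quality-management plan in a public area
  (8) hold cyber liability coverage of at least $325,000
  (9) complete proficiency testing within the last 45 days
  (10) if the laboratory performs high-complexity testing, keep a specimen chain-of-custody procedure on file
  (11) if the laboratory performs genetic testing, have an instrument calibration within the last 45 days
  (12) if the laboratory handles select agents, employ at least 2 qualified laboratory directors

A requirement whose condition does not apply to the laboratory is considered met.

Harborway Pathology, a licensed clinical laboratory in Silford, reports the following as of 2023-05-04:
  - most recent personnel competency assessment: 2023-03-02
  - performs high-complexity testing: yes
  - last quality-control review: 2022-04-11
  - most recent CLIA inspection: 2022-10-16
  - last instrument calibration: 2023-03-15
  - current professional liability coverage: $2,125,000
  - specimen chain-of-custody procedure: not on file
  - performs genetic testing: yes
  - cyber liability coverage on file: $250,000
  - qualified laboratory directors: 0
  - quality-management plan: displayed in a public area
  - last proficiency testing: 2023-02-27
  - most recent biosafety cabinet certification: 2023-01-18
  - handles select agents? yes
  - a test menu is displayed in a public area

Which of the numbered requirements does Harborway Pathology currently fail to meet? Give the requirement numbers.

1. personnel competency assessment 63 days ago vs limit 60 → not met
2. CLIA inspection 200 days ago vs limit 180 → not met
3. biosafety cabinet certification 106 days ago vs limit 120 → met
4. quality-control review 388 days ago vs limit 365 → not met
5. test menu present → met
6. professional liability coverage $2,125,000 < $2,300,000 → not met
7. quality-management plan present → met
8. cyber liability coverage $250,000 < $325,000 → not met
9. proficiency testing 66 days ago vs limit 45 → not met
10. condition 'performs high-complexity testing' holds; specimen chain-of-custody procedure absent → not met
11. condition 'performs genetic testing' holds; instrument calibration 50 days ago vs limit 45 → not met
12. condition 'handles select agents' holds; qualified laboratory directors 0 < 2 → not met
Not met: 1, 2, 4, 6, 8, 9, 10, 11, 12

1, 2, 4, 6, 8, 9, 10, 11, 12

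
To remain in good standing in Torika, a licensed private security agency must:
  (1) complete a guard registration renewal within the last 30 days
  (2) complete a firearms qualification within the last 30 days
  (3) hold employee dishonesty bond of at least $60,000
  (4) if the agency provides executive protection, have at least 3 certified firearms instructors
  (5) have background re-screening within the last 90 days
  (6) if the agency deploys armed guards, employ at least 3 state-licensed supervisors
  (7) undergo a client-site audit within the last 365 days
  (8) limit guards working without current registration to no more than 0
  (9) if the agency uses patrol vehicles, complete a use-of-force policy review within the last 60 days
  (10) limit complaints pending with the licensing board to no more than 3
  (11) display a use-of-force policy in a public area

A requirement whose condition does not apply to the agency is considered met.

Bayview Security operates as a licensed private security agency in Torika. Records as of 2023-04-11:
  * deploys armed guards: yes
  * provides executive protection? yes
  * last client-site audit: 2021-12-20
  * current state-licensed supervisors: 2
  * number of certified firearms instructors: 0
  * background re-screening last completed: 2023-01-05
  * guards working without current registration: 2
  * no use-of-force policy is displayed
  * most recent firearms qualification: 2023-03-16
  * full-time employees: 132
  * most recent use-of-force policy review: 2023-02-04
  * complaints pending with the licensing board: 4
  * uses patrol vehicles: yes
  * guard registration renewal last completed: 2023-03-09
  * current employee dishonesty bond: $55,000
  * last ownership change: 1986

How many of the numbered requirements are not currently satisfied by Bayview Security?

10

1. guard registration renewal 33 days ago vs limit 30 → not met
2. firearms qualification 26 days ago vs limit 30 → met
3. employee dishonesty bond $55,000 < $60,000 → not met
4. condition 'provides executive protection' holds; certified firearms instructors 0 < 3 → not met
5. background re-screening 96 days ago vs limit 90 → not met
6. condition 'deploys armed guards' holds; state-licensed supervisors 2 < 3 → not met
7. client-site audit 477 days ago vs limit 365 → not met
8. guards working without current registration 2 > 0 → not met
9. condition 'uses patrol vehicles' holds; use-of-force policy review 66 days ago vs limit 60 → not met
10. complaints pending with the licensing board 4 > 3 → not met
11. use-of-force policy absent → not met
Not met: 10 of 11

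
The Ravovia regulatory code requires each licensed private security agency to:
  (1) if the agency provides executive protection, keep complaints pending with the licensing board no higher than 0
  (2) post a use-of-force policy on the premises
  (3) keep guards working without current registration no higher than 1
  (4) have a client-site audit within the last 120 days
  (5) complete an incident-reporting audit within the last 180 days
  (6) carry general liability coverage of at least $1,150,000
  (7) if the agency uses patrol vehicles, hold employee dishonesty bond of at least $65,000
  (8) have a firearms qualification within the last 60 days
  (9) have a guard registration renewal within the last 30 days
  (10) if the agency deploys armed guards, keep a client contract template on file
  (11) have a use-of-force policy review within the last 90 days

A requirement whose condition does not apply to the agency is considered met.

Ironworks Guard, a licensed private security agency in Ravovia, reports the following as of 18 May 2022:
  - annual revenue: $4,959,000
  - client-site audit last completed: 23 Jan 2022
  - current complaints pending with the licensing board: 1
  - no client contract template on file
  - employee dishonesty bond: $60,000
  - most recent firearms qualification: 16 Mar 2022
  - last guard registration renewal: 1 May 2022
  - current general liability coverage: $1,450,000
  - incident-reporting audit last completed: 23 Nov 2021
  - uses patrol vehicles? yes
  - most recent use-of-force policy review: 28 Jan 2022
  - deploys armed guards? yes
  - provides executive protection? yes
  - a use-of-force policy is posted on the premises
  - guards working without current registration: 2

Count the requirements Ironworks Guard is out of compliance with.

1. condition 'provides executive protection' holds; complaints pending with the licensing board 1 > 0 → not met
2. use-of-force policy present → met
3. guards working without current registration 2 > 1 → not met
4. client-site audit 115 days ago vs limit 120 → met
5. incident-reporting audit 176 days ago vs limit 180 → met
6. general liability coverage $1,450,000 ≥ $1,150,000 → met
7. condition 'uses patrol vehicles' holds; employee dishonesty bond $60,000 < $65,000 → not met
8. firearms qualification 63 days ago vs limit 60 → not met
9. guard registration renewal 17 days ago vs limit 30 → met
10. condition 'deploys armed guards' holds; client contract template absent → not met
11. use-of-force policy review 110 days ago vs limit 90 → not met
Not met: 6 of 11

6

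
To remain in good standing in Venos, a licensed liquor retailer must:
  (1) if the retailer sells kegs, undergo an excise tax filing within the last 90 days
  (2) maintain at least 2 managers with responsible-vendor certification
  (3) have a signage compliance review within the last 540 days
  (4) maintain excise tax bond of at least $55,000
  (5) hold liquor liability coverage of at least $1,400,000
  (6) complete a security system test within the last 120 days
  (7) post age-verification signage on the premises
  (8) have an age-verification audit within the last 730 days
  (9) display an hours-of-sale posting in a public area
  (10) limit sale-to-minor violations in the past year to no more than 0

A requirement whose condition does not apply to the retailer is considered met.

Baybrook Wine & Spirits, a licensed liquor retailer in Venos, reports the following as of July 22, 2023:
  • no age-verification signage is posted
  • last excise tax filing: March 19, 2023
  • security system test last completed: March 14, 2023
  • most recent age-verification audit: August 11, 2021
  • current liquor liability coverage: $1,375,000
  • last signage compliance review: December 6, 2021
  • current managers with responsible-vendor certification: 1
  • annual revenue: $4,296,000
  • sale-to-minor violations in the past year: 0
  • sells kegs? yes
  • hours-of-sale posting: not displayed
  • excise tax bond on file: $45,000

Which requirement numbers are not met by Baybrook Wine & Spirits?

1, 2, 3, 4, 5, 6, 7, 9

1. condition 'sells kegs' holds; excise tax filing 125 days ago vs limit 90 → not met
2. managers with responsible-vendor certification 1 < 2 → not met
3. signage compliance review 593 days ago vs limit 540 → not met
4. excise tax bond $45,000 < $55,000 → not met
5. liquor liability coverage $1,375,000 < $1,400,000 → not met
6. security system test 130 days ago vs limit 120 → not met
7. age-verification signage absent → not met
8. age-verification audit 710 days ago vs limit 730 → met
9. hours-of-sale posting absent → not met
10. sale-to-minor violations in the past year 0 ≤ 0 → met
Not met: 1, 2, 3, 4, 5, 6, 7, 9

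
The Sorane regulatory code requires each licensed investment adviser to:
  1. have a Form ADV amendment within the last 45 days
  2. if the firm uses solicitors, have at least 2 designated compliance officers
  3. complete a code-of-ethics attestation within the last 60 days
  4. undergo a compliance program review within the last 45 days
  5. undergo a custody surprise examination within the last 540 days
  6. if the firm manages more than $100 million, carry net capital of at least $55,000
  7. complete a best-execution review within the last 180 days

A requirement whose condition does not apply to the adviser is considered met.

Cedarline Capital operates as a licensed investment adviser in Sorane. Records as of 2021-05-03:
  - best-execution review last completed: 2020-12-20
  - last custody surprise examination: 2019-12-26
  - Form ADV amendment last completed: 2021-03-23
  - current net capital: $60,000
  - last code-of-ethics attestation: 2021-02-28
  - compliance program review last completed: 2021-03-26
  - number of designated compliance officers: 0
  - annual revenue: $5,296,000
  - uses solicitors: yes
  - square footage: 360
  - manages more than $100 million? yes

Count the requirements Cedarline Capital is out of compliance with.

1. Form ADV amendment 41 days ago vs limit 45 → met
2. condition 'uses solicitors' holds; designated compliance officers 0 < 2 → not met
3. code-of-ethics attestation 64 days ago vs limit 60 → not met
4. compliance program review 38 days ago vs limit 45 → met
5. custody surprise examination 494 days ago vs limit 540 → met
6. condition 'manages more than $100 million' holds; net capital $60,000 ≥ $55,000 → met
7. best-execution review 134 days ago vs limit 180 → met
Not met: 2 of 7

2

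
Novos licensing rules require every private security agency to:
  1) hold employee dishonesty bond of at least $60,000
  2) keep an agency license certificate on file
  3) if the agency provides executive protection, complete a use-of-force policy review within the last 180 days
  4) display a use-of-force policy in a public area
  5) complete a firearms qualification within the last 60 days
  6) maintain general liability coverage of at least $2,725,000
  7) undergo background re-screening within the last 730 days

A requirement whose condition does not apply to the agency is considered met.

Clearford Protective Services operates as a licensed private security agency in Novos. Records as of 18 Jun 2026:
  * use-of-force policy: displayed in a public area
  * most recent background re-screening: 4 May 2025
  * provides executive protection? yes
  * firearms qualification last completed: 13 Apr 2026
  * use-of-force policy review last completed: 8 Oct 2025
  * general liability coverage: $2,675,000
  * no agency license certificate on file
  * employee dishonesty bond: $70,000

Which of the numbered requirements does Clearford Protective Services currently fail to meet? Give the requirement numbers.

1. employee dishonesty bond $70,000 ≥ $60,000 → met
2. agency license certificate absent → not met
3. condition 'provides executive protection' holds; use-of-force policy review 253 days ago vs limit 180 → not met
4. use-of-force policy present → met
5. firearms qualification 66 days ago vs limit 60 → not met
6. general liability coverage $2,675,000 < $2,725,000 → not met
7. background re-screening 410 days ago vs limit 730 → met
Not met: 2, 3, 5, 6

2, 3, 5, 6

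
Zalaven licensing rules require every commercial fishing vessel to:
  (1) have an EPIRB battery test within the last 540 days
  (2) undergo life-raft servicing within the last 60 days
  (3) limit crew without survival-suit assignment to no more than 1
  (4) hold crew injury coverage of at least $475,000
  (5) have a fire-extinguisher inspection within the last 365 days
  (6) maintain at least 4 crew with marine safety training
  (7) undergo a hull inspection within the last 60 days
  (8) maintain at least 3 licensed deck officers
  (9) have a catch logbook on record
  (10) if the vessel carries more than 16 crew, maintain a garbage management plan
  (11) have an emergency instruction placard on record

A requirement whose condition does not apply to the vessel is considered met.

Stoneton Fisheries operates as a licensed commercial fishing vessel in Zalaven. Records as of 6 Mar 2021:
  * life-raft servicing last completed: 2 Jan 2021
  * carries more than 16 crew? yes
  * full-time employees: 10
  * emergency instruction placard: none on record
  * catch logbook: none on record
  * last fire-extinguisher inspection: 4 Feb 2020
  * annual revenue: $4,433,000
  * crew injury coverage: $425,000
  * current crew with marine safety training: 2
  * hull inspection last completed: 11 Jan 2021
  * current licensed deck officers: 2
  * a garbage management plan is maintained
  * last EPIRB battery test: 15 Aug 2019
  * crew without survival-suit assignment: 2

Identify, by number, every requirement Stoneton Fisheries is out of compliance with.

1. EPIRB battery test 569 days ago vs limit 540 → not met
2. life-raft servicing 63 days ago vs limit 60 → not met
3. crew without survival-suit assignment 2 > 1 → not met
4. crew injury coverage $425,000 < $475,000 → not met
5. fire-extinguisher inspection 396 days ago vs limit 365 → not met
6. crew with marine safety training 2 < 4 → not met
7. hull inspection 54 days ago vs limit 60 → met
8. licensed deck officers 2 < 3 → not met
9. catch logbook absent → not met
10. condition 'carries more than 16 crew' holds; garbage management plan present → met
11. emergency instruction placard absent → not met
Not met: 1, 2, 3, 4, 5, 6, 8, 9, 11

1, 2, 3, 4, 5, 6, 8, 9, 11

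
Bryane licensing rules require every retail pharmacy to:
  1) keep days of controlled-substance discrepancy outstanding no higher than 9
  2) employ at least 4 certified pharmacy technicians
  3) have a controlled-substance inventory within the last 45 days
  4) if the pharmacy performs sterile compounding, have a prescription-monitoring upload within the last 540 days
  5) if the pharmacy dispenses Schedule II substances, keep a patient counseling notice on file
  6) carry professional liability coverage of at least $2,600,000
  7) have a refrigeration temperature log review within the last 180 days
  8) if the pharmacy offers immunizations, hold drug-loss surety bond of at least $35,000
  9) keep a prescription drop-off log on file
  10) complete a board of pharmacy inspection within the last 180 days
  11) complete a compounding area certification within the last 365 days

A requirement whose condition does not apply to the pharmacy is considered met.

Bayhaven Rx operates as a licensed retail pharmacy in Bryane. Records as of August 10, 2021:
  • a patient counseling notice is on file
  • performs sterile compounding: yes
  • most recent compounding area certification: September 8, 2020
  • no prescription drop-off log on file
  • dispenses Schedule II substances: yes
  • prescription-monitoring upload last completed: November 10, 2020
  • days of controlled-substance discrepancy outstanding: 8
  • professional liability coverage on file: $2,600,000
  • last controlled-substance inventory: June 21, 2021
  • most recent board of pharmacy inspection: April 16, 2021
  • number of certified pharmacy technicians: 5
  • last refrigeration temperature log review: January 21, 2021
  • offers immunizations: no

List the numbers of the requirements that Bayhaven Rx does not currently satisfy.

1. days of controlled-substance discrepancy outstanding 8 ≤ 9 → met
2. certified pharmacy technicians 5 ≥ 4 → met
3. controlled-substance inventory 50 days ago vs limit 45 → not met
4. condition 'performs sterile compounding' holds; prescription-monitoring upload 273 days ago vs limit 540 → met
5. condition 'dispenses Schedule II substances' holds; patient counseling notice present → met
6. professional liability coverage $2,600,000 ≥ $2,600,000 → met
7. refrigeration temperature log review 201 days ago vs limit 180 → not met
8. condition 'offers immunizations' does not hold → requirement n/a → met
9. prescription drop-off log absent → not met
10. board of pharmacy inspection 116 days ago vs limit 180 → met
11. compounding area certification 336 days ago vs limit 365 → met
Not met: 3, 7, 9

3, 7, 9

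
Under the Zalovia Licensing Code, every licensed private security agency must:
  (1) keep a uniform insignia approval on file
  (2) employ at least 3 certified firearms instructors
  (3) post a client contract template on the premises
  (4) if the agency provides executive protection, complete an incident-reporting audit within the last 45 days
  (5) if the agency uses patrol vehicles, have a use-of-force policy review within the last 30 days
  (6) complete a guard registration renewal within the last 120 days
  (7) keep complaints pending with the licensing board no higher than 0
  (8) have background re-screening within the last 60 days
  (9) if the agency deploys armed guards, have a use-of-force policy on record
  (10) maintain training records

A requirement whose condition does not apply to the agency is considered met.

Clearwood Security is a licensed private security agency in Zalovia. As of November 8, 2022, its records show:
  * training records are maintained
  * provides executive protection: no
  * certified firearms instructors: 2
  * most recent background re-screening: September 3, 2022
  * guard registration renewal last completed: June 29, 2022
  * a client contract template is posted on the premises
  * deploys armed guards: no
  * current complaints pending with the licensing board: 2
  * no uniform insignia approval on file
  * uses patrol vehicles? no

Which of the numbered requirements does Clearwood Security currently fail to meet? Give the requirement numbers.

1. uniform insignia approval absent → not met
2. certified firearms instructors 2 < 3 → not met
3. client contract template present → met
4. condition 'provides executive protection' does not hold → requirement n/a → met
5. condition 'uses patrol vehicles' does not hold → requirement n/a → met
6. guard registration renewal 132 days ago vs limit 120 → not met
7. complaints pending with the licensing board 2 > 0 → not met
8. background re-screening 66 days ago vs limit 60 → not met
9. condition 'deploys armed guards' does not hold → requirement n/a → met
10. training records present → met
Not met: 1, 2, 6, 7, 8

1, 2, 6, 7, 8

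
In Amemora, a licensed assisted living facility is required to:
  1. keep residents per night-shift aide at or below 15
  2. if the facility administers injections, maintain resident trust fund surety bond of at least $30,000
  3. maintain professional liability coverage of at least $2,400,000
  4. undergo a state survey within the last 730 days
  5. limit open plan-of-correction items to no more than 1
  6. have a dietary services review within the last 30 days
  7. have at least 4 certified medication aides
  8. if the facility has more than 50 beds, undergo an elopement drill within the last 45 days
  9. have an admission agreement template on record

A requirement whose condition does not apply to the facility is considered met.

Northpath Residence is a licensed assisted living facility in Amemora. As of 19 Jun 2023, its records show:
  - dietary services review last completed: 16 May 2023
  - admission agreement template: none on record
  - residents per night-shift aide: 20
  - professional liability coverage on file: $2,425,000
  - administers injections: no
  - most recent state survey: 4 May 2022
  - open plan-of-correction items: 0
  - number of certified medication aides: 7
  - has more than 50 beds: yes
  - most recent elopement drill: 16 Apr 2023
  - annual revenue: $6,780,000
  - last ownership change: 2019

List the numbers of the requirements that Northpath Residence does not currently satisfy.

1. residents per night-shift aide 20 > 15 → not met
2. condition 'administers injections' does not hold → requirement n/a → met
3. professional liability coverage $2,425,000 ≥ $2,400,000 → met
4. state survey 411 days ago vs limit 730 → met
5. open plan-of-correction items 0 ≤ 1 → met
6. dietary services review 34 days ago vs limit 30 → not met
7. certified medication aides 7 ≥ 4 → met
8. condition 'has more than 50 beds' holds; elopement drill 64 days ago vs limit 45 → not met
9. admission agreement template absent → not met
Not met: 1, 6, 8, 9

1, 6, 8, 9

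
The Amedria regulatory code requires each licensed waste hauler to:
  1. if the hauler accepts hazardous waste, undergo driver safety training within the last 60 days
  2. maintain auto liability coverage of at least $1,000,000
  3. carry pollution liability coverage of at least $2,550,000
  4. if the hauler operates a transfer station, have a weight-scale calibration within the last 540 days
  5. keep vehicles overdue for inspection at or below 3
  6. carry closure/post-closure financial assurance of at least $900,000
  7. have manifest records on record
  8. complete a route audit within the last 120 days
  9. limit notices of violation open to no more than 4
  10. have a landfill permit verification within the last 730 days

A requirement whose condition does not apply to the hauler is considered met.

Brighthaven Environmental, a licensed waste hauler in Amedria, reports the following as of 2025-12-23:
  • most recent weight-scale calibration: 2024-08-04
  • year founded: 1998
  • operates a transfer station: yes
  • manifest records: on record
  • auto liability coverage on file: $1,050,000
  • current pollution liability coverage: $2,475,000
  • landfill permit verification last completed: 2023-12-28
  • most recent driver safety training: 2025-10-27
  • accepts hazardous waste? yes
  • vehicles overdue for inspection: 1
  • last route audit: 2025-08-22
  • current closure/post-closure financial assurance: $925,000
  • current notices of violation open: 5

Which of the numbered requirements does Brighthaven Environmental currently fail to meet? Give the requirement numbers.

3, 8, 9

1. condition 'accepts hazardous waste' holds; driver safety training 57 days ago vs limit 60 → met
2. auto liability coverage $1,050,000 ≥ $1,000,000 → met
3. pollution liability coverage $2,475,000 < $2,550,000 → not met
4. condition 'operates a transfer station' holds; weight-scale calibration 506 days ago vs limit 540 → met
5. vehicles overdue for inspection 1 ≤ 3 → met
6. closure/post-closure financial assurance $925,000 ≥ $900,000 → met
7. manifest records present → met
8. route audit 123 days ago vs limit 120 → not met
9. notices of violation open 5 > 4 → not met
10. landfill permit verification 726 days ago vs limit 730 → met
Not met: 3, 8, 9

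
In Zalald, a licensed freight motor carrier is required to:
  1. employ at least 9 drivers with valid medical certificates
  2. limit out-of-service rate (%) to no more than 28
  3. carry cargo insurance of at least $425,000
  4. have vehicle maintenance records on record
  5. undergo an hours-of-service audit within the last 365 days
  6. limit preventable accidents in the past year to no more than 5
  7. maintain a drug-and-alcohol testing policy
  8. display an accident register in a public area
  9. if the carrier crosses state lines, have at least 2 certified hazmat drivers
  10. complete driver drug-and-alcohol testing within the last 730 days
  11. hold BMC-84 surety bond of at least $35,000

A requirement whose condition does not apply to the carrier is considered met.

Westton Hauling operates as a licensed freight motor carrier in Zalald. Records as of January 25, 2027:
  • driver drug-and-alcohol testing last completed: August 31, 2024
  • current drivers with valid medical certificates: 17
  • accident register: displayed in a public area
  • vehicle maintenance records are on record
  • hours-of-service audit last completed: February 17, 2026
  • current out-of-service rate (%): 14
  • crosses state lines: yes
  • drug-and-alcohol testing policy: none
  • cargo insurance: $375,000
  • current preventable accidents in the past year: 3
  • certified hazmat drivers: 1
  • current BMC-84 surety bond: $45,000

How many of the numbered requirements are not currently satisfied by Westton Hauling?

1. drivers with valid medical certificates 17 ≥ 9 → met
2. out-of-service rate (%) 14 ≤ 28 → met
3. cargo insurance $375,000 < $425,000 → not met
4. vehicle maintenance records present → met
5. hours-of-service audit 342 days ago vs limit 365 → met
6. preventable accidents in the past year 3 ≤ 5 → met
7. drug-and-alcohol testing policy absent → not met
8. accident register present → met
9. condition 'crosses state lines' holds; certified hazmat drivers 1 < 2 → not met
10. driver drug-and-alcohol testing 877 days ago vs limit 730 → not met
11. BMC-84 surety bond $45,000 ≥ $35,000 → met
Not met: 4 of 11

4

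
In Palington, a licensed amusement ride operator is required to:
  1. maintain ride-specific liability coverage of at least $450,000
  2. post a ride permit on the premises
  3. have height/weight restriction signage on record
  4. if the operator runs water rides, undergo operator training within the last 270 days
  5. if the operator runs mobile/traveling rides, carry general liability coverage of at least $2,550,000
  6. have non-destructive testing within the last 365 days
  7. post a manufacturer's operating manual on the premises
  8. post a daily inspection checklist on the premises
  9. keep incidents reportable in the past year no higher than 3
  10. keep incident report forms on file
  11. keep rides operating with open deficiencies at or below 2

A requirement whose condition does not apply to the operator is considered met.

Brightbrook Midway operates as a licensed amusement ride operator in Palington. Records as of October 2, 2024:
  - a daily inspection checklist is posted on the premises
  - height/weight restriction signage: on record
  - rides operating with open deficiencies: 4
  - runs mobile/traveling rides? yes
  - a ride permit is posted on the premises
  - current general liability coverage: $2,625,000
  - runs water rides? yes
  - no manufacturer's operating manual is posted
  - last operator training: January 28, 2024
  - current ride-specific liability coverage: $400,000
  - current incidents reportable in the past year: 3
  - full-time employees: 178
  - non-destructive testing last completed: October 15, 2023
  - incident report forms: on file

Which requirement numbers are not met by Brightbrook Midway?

1, 7, 11

1. ride-specific liability coverage $400,000 < $450,000 → not met
2. ride permit present → met
3. height/weight restriction signage present → met
4. condition 'runs water rides' holds; operator training 248 days ago vs limit 270 → met
5. condition 'runs mobile/traveling rides' holds; general liability coverage $2,625,000 ≥ $2,550,000 → met
6. non-destructive testing 353 days ago vs limit 365 → met
7. manufacturer's operating manual absent → not met
8. daily inspection checklist present → met
9. incidents reportable in the past year 3 ≤ 3 → met
10. incident report forms present → met
11. rides operating with open deficiencies 4 > 2 → not met
Not met: 1, 7, 11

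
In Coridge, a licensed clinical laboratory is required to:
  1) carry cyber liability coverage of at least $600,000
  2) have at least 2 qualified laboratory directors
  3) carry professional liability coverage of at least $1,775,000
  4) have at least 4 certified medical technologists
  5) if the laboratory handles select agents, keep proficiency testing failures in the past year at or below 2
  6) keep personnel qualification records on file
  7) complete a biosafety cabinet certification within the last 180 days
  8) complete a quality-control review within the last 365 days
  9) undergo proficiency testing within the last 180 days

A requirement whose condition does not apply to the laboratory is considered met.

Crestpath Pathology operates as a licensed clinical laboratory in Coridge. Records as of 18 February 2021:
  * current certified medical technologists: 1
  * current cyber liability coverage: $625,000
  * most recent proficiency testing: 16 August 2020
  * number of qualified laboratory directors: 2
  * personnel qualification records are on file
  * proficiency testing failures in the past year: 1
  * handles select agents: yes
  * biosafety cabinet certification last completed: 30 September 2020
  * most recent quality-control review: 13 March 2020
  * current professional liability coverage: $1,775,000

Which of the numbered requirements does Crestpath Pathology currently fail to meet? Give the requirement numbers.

4, 9

1. cyber liability coverage $625,000 ≥ $600,000 → met
2. qualified laboratory directors 2 ≥ 2 → met
3. professional liability coverage $1,775,000 ≥ $1,775,000 → met
4. certified medical technologists 1 < 4 → not met
5. condition 'handles select agents' holds; proficiency testing failures in the past year 1 ≤ 2 → met
6. personnel qualification records present → met
7. biosafety cabinet certification 141 days ago vs limit 180 → met
8. quality-control review 342 days ago vs limit 365 → met
9. proficiency testing 186 days ago vs limit 180 → not met
Not met: 4, 9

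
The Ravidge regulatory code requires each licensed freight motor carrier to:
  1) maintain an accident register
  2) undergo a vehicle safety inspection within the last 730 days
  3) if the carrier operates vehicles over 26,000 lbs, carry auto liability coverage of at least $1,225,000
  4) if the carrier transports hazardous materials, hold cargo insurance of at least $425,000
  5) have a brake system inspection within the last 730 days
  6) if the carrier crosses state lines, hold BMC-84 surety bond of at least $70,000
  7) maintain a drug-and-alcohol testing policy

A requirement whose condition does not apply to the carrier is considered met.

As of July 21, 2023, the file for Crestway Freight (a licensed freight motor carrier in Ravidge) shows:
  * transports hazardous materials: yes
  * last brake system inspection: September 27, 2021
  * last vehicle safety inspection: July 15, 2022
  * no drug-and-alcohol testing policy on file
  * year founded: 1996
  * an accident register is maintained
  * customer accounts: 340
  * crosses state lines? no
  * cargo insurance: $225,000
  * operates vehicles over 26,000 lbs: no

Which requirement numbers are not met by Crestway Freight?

4, 7

1. accident register present → met
2. vehicle safety inspection 371 days ago vs limit 730 → met
3. condition 'operates vehicles over 26,000 lbs' does not hold → requirement n/a → met
4. condition 'transports hazardous materials' holds; cargo insurance $225,000 < $425,000 → not met
5. brake system inspection 662 days ago vs limit 730 → met
6. condition 'crosses state lines' does not hold → requirement n/a → met
7. drug-and-alcohol testing policy absent → not met
Not met: 4, 7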